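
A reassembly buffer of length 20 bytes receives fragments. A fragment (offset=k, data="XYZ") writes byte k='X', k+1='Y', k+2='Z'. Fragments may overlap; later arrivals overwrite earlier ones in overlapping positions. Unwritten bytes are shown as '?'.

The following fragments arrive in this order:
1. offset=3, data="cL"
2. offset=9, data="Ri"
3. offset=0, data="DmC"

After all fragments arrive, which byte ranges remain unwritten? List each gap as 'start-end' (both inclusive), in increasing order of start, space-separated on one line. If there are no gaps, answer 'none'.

Fragment 1: offset=3 len=2
Fragment 2: offset=9 len=2
Fragment 3: offset=0 len=3
Gaps: 5-8 11-19

Answer: 5-8 11-19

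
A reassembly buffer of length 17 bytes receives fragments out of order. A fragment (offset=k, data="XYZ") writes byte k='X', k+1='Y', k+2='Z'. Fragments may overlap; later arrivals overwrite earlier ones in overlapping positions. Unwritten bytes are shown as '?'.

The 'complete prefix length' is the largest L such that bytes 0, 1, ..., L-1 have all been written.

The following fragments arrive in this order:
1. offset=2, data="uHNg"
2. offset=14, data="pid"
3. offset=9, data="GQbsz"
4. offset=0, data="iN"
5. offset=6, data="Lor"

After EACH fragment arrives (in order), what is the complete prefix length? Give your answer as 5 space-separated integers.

Fragment 1: offset=2 data="uHNg" -> buffer=??uHNg??????????? -> prefix_len=0
Fragment 2: offset=14 data="pid" -> buffer=??uHNg????????pid -> prefix_len=0
Fragment 3: offset=9 data="GQbsz" -> buffer=??uHNg???GQbszpid -> prefix_len=0
Fragment 4: offset=0 data="iN" -> buffer=iNuHNg???GQbszpid -> prefix_len=6
Fragment 5: offset=6 data="Lor" -> buffer=iNuHNgLorGQbszpid -> prefix_len=17

Answer: 0 0 0 6 17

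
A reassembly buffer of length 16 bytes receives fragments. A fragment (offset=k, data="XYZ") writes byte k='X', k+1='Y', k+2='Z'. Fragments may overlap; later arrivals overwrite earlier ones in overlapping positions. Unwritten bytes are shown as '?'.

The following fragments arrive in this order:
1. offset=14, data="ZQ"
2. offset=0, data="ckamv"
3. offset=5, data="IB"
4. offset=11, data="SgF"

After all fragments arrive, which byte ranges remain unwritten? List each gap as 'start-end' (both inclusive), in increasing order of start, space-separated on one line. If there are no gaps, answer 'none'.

Fragment 1: offset=14 len=2
Fragment 2: offset=0 len=5
Fragment 3: offset=5 len=2
Fragment 4: offset=11 len=3
Gaps: 7-10

Answer: 7-10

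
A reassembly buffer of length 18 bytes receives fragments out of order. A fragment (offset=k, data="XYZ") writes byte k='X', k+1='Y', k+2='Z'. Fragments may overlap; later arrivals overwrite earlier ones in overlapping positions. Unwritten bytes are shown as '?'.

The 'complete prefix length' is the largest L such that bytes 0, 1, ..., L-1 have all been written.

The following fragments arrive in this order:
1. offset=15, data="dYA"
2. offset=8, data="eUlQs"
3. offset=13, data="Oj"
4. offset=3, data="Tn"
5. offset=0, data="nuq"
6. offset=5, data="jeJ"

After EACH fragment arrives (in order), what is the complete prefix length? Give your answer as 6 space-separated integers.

Fragment 1: offset=15 data="dYA" -> buffer=???????????????dYA -> prefix_len=0
Fragment 2: offset=8 data="eUlQs" -> buffer=????????eUlQs??dYA -> prefix_len=0
Fragment 3: offset=13 data="Oj" -> buffer=????????eUlQsOjdYA -> prefix_len=0
Fragment 4: offset=3 data="Tn" -> buffer=???Tn???eUlQsOjdYA -> prefix_len=0
Fragment 5: offset=0 data="nuq" -> buffer=nuqTn???eUlQsOjdYA -> prefix_len=5
Fragment 6: offset=5 data="jeJ" -> buffer=nuqTnjeJeUlQsOjdYA -> prefix_len=18

Answer: 0 0 0 0 5 18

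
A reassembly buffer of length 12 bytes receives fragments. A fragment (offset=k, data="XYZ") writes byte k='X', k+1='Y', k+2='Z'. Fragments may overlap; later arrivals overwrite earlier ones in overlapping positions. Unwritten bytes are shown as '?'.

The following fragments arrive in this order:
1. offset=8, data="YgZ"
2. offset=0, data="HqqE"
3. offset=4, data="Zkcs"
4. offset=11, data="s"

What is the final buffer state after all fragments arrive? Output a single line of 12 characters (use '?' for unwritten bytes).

Fragment 1: offset=8 data="YgZ" -> buffer=????????YgZ?
Fragment 2: offset=0 data="HqqE" -> buffer=HqqE????YgZ?
Fragment 3: offset=4 data="Zkcs" -> buffer=HqqEZkcsYgZ?
Fragment 4: offset=11 data="s" -> buffer=HqqEZkcsYgZs

Answer: HqqEZkcsYgZs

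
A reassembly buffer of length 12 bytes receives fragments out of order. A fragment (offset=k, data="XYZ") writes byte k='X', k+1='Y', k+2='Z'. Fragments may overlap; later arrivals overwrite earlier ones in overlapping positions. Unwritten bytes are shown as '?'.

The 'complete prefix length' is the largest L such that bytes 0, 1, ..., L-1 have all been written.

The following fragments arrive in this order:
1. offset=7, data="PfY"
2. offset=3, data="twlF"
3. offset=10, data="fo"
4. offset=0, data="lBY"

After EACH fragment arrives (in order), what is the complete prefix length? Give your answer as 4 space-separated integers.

Fragment 1: offset=7 data="PfY" -> buffer=???????PfY?? -> prefix_len=0
Fragment 2: offset=3 data="twlF" -> buffer=???twlFPfY?? -> prefix_len=0
Fragment 3: offset=10 data="fo" -> buffer=???twlFPfYfo -> prefix_len=0
Fragment 4: offset=0 data="lBY" -> buffer=lBYtwlFPfYfo -> prefix_len=12

Answer: 0 0 0 12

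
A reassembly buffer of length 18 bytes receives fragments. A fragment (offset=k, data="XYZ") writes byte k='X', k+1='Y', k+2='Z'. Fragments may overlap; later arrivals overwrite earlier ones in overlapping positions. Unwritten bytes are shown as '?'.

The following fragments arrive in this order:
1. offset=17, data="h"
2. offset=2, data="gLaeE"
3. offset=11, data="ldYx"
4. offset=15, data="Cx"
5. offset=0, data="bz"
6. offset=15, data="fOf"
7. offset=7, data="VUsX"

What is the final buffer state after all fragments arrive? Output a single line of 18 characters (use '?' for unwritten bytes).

Fragment 1: offset=17 data="h" -> buffer=?????????????????h
Fragment 2: offset=2 data="gLaeE" -> buffer=??gLaeE??????????h
Fragment 3: offset=11 data="ldYx" -> buffer=??gLaeE????ldYx??h
Fragment 4: offset=15 data="Cx" -> buffer=??gLaeE????ldYxCxh
Fragment 5: offset=0 data="bz" -> buffer=bzgLaeE????ldYxCxh
Fragment 6: offset=15 data="fOf" -> buffer=bzgLaeE????ldYxfOf
Fragment 7: offset=7 data="VUsX" -> buffer=bzgLaeEVUsXldYxfOf

Answer: bzgLaeEVUsXldYxfOf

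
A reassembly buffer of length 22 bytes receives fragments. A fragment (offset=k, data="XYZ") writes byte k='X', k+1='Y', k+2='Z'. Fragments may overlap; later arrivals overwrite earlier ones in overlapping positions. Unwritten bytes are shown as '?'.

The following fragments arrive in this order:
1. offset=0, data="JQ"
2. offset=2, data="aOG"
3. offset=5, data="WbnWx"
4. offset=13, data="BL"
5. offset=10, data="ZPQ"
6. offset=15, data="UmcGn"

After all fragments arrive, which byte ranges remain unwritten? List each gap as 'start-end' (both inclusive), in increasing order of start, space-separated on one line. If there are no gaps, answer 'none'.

Fragment 1: offset=0 len=2
Fragment 2: offset=2 len=3
Fragment 3: offset=5 len=5
Fragment 4: offset=13 len=2
Fragment 5: offset=10 len=3
Fragment 6: offset=15 len=5
Gaps: 20-21

Answer: 20-21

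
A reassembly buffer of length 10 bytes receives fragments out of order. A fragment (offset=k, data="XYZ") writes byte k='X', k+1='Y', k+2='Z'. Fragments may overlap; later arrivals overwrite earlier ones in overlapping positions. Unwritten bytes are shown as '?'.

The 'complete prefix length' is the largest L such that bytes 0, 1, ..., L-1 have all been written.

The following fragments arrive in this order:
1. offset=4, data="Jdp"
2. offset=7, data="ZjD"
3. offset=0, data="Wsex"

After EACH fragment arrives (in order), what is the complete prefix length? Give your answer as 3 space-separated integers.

Fragment 1: offset=4 data="Jdp" -> buffer=????Jdp??? -> prefix_len=0
Fragment 2: offset=7 data="ZjD" -> buffer=????JdpZjD -> prefix_len=0
Fragment 3: offset=0 data="Wsex" -> buffer=WsexJdpZjD -> prefix_len=10

Answer: 0 0 10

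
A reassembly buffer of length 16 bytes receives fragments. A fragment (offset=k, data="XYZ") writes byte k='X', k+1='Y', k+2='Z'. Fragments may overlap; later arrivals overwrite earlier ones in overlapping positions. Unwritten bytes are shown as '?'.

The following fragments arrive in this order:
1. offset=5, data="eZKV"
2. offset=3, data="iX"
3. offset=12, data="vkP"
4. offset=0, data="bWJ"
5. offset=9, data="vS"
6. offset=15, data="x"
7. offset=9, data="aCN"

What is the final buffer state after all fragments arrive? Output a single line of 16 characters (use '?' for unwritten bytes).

Answer: bWJiXeZKVaCNvkPx

Derivation:
Fragment 1: offset=5 data="eZKV" -> buffer=?????eZKV???????
Fragment 2: offset=3 data="iX" -> buffer=???iXeZKV???????
Fragment 3: offset=12 data="vkP" -> buffer=???iXeZKV???vkP?
Fragment 4: offset=0 data="bWJ" -> buffer=bWJiXeZKV???vkP?
Fragment 5: offset=9 data="vS" -> buffer=bWJiXeZKVvS?vkP?
Fragment 6: offset=15 data="x" -> buffer=bWJiXeZKVvS?vkPx
Fragment 7: offset=9 data="aCN" -> buffer=bWJiXeZKVaCNvkPx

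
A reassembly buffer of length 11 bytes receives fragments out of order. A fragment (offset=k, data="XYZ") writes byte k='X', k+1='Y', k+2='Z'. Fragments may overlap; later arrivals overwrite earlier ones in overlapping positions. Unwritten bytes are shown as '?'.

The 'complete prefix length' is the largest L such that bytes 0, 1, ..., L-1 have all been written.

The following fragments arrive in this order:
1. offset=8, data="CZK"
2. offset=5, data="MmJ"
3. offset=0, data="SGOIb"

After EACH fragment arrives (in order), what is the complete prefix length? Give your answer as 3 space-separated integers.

Fragment 1: offset=8 data="CZK" -> buffer=????????CZK -> prefix_len=0
Fragment 2: offset=5 data="MmJ" -> buffer=?????MmJCZK -> prefix_len=0
Fragment 3: offset=0 data="SGOIb" -> buffer=SGOIbMmJCZK -> prefix_len=11

Answer: 0 0 11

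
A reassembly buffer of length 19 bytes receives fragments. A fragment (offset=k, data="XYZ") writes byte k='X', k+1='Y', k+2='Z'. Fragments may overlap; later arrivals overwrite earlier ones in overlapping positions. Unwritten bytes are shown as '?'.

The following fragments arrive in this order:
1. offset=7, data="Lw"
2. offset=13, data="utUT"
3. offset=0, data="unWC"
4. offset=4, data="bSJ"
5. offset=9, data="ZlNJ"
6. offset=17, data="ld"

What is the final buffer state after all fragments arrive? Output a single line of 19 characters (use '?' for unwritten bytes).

Fragment 1: offset=7 data="Lw" -> buffer=???????Lw??????????
Fragment 2: offset=13 data="utUT" -> buffer=???????Lw????utUT??
Fragment 3: offset=0 data="unWC" -> buffer=unWC???Lw????utUT??
Fragment 4: offset=4 data="bSJ" -> buffer=unWCbSJLw????utUT??
Fragment 5: offset=9 data="ZlNJ" -> buffer=unWCbSJLwZlNJutUT??
Fragment 6: offset=17 data="ld" -> buffer=unWCbSJLwZlNJutUTld

Answer: unWCbSJLwZlNJutUTld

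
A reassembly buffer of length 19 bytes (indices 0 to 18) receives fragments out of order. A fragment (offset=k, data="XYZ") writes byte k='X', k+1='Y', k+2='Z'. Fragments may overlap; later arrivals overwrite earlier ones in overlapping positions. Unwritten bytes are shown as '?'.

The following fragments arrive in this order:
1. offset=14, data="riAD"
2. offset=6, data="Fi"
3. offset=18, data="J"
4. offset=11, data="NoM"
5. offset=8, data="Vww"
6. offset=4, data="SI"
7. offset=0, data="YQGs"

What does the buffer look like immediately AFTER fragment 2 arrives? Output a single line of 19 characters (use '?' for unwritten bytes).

Answer: ??????Fi??????riAD?

Derivation:
Fragment 1: offset=14 data="riAD" -> buffer=??????????????riAD?
Fragment 2: offset=6 data="Fi" -> buffer=??????Fi??????riAD?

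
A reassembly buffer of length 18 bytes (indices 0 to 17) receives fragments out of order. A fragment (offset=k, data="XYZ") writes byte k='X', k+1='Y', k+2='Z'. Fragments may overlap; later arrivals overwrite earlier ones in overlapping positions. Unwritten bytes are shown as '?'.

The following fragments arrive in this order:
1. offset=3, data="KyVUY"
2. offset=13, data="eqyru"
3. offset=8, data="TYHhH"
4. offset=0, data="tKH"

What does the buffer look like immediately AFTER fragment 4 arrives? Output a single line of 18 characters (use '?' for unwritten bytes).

Fragment 1: offset=3 data="KyVUY" -> buffer=???KyVUY??????????
Fragment 2: offset=13 data="eqyru" -> buffer=???KyVUY?????eqyru
Fragment 3: offset=8 data="TYHhH" -> buffer=???KyVUYTYHhHeqyru
Fragment 4: offset=0 data="tKH" -> buffer=tKHKyVUYTYHhHeqyru

Answer: tKHKyVUYTYHhHeqyru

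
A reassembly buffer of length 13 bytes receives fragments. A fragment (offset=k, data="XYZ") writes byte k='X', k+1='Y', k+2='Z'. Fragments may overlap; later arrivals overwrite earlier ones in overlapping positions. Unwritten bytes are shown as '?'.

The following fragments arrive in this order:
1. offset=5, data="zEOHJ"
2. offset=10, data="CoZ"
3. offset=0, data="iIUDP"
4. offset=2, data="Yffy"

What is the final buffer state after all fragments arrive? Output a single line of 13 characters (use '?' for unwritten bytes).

Fragment 1: offset=5 data="zEOHJ" -> buffer=?????zEOHJ???
Fragment 2: offset=10 data="CoZ" -> buffer=?????zEOHJCoZ
Fragment 3: offset=0 data="iIUDP" -> buffer=iIUDPzEOHJCoZ
Fragment 4: offset=2 data="Yffy" -> buffer=iIYffyEOHJCoZ

Answer: iIYffyEOHJCoZ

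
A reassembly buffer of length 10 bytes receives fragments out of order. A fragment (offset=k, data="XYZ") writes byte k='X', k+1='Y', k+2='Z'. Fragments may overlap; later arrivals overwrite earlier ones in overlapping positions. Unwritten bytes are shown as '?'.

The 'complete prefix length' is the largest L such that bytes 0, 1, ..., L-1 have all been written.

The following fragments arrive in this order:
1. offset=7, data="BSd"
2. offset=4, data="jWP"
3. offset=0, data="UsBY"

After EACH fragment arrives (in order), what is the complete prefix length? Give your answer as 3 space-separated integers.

Answer: 0 0 10

Derivation:
Fragment 1: offset=7 data="BSd" -> buffer=???????BSd -> prefix_len=0
Fragment 2: offset=4 data="jWP" -> buffer=????jWPBSd -> prefix_len=0
Fragment 3: offset=0 data="UsBY" -> buffer=UsBYjWPBSd -> prefix_len=10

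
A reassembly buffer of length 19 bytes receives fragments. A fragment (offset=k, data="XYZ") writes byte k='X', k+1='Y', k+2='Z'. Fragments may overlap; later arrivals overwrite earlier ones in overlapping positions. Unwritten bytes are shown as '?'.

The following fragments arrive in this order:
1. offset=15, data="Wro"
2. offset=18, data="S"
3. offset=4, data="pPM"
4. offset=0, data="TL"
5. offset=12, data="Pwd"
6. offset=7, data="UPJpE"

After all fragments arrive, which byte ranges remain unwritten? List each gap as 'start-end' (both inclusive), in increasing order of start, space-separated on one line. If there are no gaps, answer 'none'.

Fragment 1: offset=15 len=3
Fragment 2: offset=18 len=1
Fragment 3: offset=4 len=3
Fragment 4: offset=0 len=2
Fragment 5: offset=12 len=3
Fragment 6: offset=7 len=5
Gaps: 2-3

Answer: 2-3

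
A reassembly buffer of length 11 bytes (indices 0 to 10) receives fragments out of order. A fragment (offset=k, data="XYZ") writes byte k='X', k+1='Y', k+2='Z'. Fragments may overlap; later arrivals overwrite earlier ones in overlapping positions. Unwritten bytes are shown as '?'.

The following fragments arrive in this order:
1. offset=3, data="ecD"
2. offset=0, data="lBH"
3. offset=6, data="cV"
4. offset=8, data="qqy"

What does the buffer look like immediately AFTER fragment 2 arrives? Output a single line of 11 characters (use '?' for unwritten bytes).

Fragment 1: offset=3 data="ecD" -> buffer=???ecD?????
Fragment 2: offset=0 data="lBH" -> buffer=lBHecD?????

Answer: lBHecD?????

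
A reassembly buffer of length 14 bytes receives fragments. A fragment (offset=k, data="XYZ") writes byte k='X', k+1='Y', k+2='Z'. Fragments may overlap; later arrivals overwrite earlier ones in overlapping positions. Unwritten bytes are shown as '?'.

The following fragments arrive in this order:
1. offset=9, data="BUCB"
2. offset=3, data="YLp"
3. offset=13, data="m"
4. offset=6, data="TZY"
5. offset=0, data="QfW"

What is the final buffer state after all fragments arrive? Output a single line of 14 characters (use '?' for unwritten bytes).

Fragment 1: offset=9 data="BUCB" -> buffer=?????????BUCB?
Fragment 2: offset=3 data="YLp" -> buffer=???YLp???BUCB?
Fragment 3: offset=13 data="m" -> buffer=???YLp???BUCBm
Fragment 4: offset=6 data="TZY" -> buffer=???YLpTZYBUCBm
Fragment 5: offset=0 data="QfW" -> buffer=QfWYLpTZYBUCBm

Answer: QfWYLpTZYBUCBm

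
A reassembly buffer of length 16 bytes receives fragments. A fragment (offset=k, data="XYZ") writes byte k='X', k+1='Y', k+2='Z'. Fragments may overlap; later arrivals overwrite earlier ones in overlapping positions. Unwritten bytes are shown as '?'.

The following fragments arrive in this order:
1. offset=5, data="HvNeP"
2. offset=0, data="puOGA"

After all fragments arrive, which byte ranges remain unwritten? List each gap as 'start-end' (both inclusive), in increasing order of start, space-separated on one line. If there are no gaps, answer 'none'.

Fragment 1: offset=5 len=5
Fragment 2: offset=0 len=5
Gaps: 10-15

Answer: 10-15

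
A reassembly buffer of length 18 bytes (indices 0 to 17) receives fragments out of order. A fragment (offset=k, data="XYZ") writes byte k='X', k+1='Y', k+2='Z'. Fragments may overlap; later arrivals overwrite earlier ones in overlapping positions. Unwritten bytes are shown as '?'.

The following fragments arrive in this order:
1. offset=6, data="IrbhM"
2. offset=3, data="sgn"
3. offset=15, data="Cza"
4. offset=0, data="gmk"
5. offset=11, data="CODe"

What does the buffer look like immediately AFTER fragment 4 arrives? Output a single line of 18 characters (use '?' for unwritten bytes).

Fragment 1: offset=6 data="IrbhM" -> buffer=??????IrbhM???????
Fragment 2: offset=3 data="sgn" -> buffer=???sgnIrbhM???????
Fragment 3: offset=15 data="Cza" -> buffer=???sgnIrbhM????Cza
Fragment 4: offset=0 data="gmk" -> buffer=gmksgnIrbhM????Cza

Answer: gmksgnIrbhM????Cza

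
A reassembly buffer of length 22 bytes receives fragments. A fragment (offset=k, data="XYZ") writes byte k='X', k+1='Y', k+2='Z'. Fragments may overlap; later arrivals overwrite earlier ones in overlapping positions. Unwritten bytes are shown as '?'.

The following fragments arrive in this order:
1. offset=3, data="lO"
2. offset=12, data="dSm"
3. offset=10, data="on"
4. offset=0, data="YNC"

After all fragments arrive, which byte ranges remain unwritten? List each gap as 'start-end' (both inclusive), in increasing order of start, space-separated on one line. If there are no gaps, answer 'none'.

Answer: 5-9 15-21

Derivation:
Fragment 1: offset=3 len=2
Fragment 2: offset=12 len=3
Fragment 3: offset=10 len=2
Fragment 4: offset=0 len=3
Gaps: 5-9 15-21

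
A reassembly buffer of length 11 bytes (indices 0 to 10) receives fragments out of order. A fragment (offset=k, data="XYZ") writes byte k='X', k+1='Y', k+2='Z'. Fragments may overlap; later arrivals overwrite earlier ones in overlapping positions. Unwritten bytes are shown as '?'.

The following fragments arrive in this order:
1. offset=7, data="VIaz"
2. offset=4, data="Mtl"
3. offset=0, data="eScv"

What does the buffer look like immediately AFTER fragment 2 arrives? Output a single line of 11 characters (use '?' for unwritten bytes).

Fragment 1: offset=7 data="VIaz" -> buffer=???????VIaz
Fragment 2: offset=4 data="Mtl" -> buffer=????MtlVIaz

Answer: ????MtlVIaz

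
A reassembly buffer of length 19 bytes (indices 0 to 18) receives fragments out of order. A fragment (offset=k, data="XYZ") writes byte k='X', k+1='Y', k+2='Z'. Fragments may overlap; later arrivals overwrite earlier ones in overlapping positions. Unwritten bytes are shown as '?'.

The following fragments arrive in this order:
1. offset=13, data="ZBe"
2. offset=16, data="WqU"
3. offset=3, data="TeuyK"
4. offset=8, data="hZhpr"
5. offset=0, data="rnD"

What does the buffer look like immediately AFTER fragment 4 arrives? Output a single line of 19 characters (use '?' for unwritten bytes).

Answer: ???TeuyKhZhprZBeWqU

Derivation:
Fragment 1: offset=13 data="ZBe" -> buffer=?????????????ZBe???
Fragment 2: offset=16 data="WqU" -> buffer=?????????????ZBeWqU
Fragment 3: offset=3 data="TeuyK" -> buffer=???TeuyK?????ZBeWqU
Fragment 4: offset=8 data="hZhpr" -> buffer=???TeuyKhZhprZBeWqU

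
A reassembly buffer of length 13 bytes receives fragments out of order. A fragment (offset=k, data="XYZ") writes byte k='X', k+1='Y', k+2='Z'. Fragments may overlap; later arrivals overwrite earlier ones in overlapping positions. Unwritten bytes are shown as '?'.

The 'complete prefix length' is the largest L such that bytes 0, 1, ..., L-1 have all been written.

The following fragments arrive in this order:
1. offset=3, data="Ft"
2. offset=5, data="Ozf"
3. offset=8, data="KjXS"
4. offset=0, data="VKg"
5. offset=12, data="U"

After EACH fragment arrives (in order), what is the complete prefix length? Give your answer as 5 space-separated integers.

Answer: 0 0 0 12 13

Derivation:
Fragment 1: offset=3 data="Ft" -> buffer=???Ft???????? -> prefix_len=0
Fragment 2: offset=5 data="Ozf" -> buffer=???FtOzf????? -> prefix_len=0
Fragment 3: offset=8 data="KjXS" -> buffer=???FtOzfKjXS? -> prefix_len=0
Fragment 4: offset=0 data="VKg" -> buffer=VKgFtOzfKjXS? -> prefix_len=12
Fragment 5: offset=12 data="U" -> buffer=VKgFtOzfKjXSU -> prefix_len=13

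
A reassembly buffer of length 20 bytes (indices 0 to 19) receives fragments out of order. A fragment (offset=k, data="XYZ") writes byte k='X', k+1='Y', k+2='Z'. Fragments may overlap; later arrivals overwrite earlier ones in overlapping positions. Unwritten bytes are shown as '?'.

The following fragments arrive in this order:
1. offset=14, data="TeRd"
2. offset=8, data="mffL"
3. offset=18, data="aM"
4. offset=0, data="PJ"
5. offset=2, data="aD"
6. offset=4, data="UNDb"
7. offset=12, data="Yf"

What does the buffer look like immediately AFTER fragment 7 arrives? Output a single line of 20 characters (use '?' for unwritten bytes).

Answer: PJaDUNDbmffLYfTeRdaM

Derivation:
Fragment 1: offset=14 data="TeRd" -> buffer=??????????????TeRd??
Fragment 2: offset=8 data="mffL" -> buffer=????????mffL??TeRd??
Fragment 3: offset=18 data="aM" -> buffer=????????mffL??TeRdaM
Fragment 4: offset=0 data="PJ" -> buffer=PJ??????mffL??TeRdaM
Fragment 5: offset=2 data="aD" -> buffer=PJaD????mffL??TeRdaM
Fragment 6: offset=4 data="UNDb" -> buffer=PJaDUNDbmffL??TeRdaM
Fragment 7: offset=12 data="Yf" -> buffer=PJaDUNDbmffLYfTeRdaM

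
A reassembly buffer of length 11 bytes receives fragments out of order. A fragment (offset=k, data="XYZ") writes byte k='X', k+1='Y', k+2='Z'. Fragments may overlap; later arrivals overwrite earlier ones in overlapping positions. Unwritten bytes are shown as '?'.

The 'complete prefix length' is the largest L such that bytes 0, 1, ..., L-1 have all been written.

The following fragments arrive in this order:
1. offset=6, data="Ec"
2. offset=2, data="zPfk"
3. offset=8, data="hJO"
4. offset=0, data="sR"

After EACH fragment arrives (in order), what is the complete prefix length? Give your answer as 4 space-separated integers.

Fragment 1: offset=6 data="Ec" -> buffer=??????Ec??? -> prefix_len=0
Fragment 2: offset=2 data="zPfk" -> buffer=??zPfkEc??? -> prefix_len=0
Fragment 3: offset=8 data="hJO" -> buffer=??zPfkEchJO -> prefix_len=0
Fragment 4: offset=0 data="sR" -> buffer=sRzPfkEchJO -> prefix_len=11

Answer: 0 0 0 11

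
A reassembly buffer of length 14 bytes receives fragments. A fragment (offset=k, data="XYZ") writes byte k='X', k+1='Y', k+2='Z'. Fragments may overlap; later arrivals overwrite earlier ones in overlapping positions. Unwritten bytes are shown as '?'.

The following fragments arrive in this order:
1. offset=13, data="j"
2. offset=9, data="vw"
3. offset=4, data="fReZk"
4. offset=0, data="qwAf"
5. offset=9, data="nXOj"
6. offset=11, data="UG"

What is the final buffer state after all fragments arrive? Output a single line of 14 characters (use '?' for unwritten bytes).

Fragment 1: offset=13 data="j" -> buffer=?????????????j
Fragment 2: offset=9 data="vw" -> buffer=?????????vw??j
Fragment 3: offset=4 data="fReZk" -> buffer=????fReZkvw??j
Fragment 4: offset=0 data="qwAf" -> buffer=qwAffReZkvw??j
Fragment 5: offset=9 data="nXOj" -> buffer=qwAffReZknXOjj
Fragment 6: offset=11 data="UG" -> buffer=qwAffReZknXUGj

Answer: qwAffReZknXUGj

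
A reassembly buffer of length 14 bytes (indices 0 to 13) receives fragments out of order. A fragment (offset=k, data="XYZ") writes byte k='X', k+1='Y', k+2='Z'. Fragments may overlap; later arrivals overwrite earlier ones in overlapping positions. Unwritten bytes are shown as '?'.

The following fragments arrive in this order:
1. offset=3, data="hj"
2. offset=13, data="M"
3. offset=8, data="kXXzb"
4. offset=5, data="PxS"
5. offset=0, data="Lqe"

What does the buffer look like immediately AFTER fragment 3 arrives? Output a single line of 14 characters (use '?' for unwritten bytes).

Fragment 1: offset=3 data="hj" -> buffer=???hj?????????
Fragment 2: offset=13 data="M" -> buffer=???hj????????M
Fragment 3: offset=8 data="kXXzb" -> buffer=???hj???kXXzbM

Answer: ???hj???kXXzbM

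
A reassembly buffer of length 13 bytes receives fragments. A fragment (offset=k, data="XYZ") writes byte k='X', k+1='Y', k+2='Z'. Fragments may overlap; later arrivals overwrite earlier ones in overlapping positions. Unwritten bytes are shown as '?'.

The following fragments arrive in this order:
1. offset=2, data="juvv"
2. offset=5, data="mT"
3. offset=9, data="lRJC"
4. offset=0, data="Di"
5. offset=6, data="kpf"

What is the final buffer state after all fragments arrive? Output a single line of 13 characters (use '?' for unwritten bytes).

Answer: DijuvmkpflRJC

Derivation:
Fragment 1: offset=2 data="juvv" -> buffer=??juvv???????
Fragment 2: offset=5 data="mT" -> buffer=??juvmT??????
Fragment 3: offset=9 data="lRJC" -> buffer=??juvmT??lRJC
Fragment 4: offset=0 data="Di" -> buffer=DijuvmT??lRJC
Fragment 5: offset=6 data="kpf" -> buffer=DijuvmkpflRJC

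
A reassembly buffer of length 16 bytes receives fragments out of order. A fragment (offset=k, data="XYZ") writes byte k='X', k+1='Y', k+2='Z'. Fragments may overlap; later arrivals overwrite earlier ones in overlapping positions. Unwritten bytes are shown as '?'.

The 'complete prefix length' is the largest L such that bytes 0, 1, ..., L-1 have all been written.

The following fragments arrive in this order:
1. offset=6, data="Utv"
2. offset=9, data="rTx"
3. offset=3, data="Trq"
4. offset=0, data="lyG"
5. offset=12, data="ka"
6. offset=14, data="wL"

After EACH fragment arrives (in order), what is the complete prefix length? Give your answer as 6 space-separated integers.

Fragment 1: offset=6 data="Utv" -> buffer=??????Utv??????? -> prefix_len=0
Fragment 2: offset=9 data="rTx" -> buffer=??????UtvrTx???? -> prefix_len=0
Fragment 3: offset=3 data="Trq" -> buffer=???TrqUtvrTx???? -> prefix_len=0
Fragment 4: offset=0 data="lyG" -> buffer=lyGTrqUtvrTx???? -> prefix_len=12
Fragment 5: offset=12 data="ka" -> buffer=lyGTrqUtvrTxka?? -> prefix_len=14
Fragment 6: offset=14 data="wL" -> buffer=lyGTrqUtvrTxkawL -> prefix_len=16

Answer: 0 0 0 12 14 16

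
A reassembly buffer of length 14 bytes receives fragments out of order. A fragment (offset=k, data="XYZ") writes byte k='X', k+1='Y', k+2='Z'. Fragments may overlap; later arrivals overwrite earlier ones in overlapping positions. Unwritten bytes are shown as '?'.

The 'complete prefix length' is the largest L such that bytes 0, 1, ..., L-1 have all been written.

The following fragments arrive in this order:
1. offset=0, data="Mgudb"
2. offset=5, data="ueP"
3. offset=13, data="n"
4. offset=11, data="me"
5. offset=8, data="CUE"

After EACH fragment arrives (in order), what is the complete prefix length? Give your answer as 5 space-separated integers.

Fragment 1: offset=0 data="Mgudb" -> buffer=Mgudb????????? -> prefix_len=5
Fragment 2: offset=5 data="ueP" -> buffer=MgudbueP?????? -> prefix_len=8
Fragment 3: offset=13 data="n" -> buffer=MgudbueP?????n -> prefix_len=8
Fragment 4: offset=11 data="me" -> buffer=MgudbueP???men -> prefix_len=8
Fragment 5: offset=8 data="CUE" -> buffer=MgudbuePCUEmen -> prefix_len=14

Answer: 5 8 8 8 14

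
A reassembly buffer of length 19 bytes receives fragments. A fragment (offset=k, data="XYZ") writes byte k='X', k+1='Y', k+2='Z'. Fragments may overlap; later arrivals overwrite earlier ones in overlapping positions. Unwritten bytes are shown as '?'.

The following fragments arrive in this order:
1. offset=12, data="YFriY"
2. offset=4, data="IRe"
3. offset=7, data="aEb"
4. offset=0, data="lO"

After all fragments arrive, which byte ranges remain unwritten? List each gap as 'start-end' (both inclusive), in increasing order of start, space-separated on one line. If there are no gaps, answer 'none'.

Fragment 1: offset=12 len=5
Fragment 2: offset=4 len=3
Fragment 3: offset=7 len=3
Fragment 4: offset=0 len=2
Gaps: 2-3 10-11 17-18

Answer: 2-3 10-11 17-18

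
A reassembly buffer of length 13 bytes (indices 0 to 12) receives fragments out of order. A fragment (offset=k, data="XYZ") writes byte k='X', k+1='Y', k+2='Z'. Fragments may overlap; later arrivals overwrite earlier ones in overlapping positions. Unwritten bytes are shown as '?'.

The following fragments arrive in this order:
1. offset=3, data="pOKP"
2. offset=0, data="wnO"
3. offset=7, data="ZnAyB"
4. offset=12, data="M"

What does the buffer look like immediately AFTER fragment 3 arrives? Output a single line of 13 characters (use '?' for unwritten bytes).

Answer: wnOpOKPZnAyB?

Derivation:
Fragment 1: offset=3 data="pOKP" -> buffer=???pOKP??????
Fragment 2: offset=0 data="wnO" -> buffer=wnOpOKP??????
Fragment 3: offset=7 data="ZnAyB" -> buffer=wnOpOKPZnAyB?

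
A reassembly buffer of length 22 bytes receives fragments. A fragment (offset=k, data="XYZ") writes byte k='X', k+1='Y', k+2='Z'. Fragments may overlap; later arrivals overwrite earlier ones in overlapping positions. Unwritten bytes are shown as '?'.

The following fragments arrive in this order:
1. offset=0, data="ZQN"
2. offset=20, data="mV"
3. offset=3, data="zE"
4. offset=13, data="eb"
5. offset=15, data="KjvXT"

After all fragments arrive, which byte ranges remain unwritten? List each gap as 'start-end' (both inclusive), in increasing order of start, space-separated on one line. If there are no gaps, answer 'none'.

Answer: 5-12

Derivation:
Fragment 1: offset=0 len=3
Fragment 2: offset=20 len=2
Fragment 3: offset=3 len=2
Fragment 4: offset=13 len=2
Fragment 5: offset=15 len=5
Gaps: 5-12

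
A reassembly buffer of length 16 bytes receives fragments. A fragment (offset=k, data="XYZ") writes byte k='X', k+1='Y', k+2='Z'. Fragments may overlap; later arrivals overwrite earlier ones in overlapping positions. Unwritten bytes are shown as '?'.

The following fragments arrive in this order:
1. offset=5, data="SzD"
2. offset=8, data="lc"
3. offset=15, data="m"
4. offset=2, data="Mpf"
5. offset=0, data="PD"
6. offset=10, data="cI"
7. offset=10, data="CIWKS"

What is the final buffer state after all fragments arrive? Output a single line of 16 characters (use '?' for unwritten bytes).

Fragment 1: offset=5 data="SzD" -> buffer=?????SzD????????
Fragment 2: offset=8 data="lc" -> buffer=?????SzDlc??????
Fragment 3: offset=15 data="m" -> buffer=?????SzDlc?????m
Fragment 4: offset=2 data="Mpf" -> buffer=??MpfSzDlc?????m
Fragment 5: offset=0 data="PD" -> buffer=PDMpfSzDlc?????m
Fragment 6: offset=10 data="cI" -> buffer=PDMpfSzDlccI???m
Fragment 7: offset=10 data="CIWKS" -> buffer=PDMpfSzDlcCIWKSm

Answer: PDMpfSzDlcCIWKSm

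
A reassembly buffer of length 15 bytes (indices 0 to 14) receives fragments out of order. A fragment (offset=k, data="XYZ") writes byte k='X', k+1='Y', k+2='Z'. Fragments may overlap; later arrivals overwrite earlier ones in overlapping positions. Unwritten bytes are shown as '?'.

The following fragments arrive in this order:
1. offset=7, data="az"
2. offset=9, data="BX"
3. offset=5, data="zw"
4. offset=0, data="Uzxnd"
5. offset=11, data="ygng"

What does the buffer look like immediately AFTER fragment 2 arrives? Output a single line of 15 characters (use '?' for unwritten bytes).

Answer: ???????azBX????

Derivation:
Fragment 1: offset=7 data="az" -> buffer=???????az??????
Fragment 2: offset=9 data="BX" -> buffer=???????azBX????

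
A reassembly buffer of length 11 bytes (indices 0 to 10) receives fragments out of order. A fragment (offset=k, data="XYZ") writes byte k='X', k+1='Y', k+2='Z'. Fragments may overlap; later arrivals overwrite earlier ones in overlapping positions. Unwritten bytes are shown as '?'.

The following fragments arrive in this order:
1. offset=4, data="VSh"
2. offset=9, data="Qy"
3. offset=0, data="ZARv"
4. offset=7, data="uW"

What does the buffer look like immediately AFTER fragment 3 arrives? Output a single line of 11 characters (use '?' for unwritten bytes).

Answer: ZARvVSh??Qy

Derivation:
Fragment 1: offset=4 data="VSh" -> buffer=????VSh????
Fragment 2: offset=9 data="Qy" -> buffer=????VSh??Qy
Fragment 3: offset=0 data="ZARv" -> buffer=ZARvVSh??Qy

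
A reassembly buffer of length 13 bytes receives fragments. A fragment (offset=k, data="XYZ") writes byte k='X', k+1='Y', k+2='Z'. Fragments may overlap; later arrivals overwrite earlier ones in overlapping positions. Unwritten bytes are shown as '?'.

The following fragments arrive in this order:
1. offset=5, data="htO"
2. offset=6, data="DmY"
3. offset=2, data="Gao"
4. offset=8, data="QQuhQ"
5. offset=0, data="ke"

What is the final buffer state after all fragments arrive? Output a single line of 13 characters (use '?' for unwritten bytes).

Fragment 1: offset=5 data="htO" -> buffer=?????htO?????
Fragment 2: offset=6 data="DmY" -> buffer=?????hDmY????
Fragment 3: offset=2 data="Gao" -> buffer=??GaohDmY????
Fragment 4: offset=8 data="QQuhQ" -> buffer=??GaohDmQQuhQ
Fragment 5: offset=0 data="ke" -> buffer=keGaohDmQQuhQ

Answer: keGaohDmQQuhQ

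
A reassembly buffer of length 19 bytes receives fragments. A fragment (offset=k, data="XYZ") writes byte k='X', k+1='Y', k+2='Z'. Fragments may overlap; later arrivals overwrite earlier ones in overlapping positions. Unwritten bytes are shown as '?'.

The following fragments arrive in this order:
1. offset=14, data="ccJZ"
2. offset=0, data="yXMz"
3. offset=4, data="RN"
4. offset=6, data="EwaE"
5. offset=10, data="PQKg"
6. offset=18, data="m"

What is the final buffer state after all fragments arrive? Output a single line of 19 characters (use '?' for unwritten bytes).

Answer: yXMzRNEwaEPQKgccJZm

Derivation:
Fragment 1: offset=14 data="ccJZ" -> buffer=??????????????ccJZ?
Fragment 2: offset=0 data="yXMz" -> buffer=yXMz??????????ccJZ?
Fragment 3: offset=4 data="RN" -> buffer=yXMzRN????????ccJZ?
Fragment 4: offset=6 data="EwaE" -> buffer=yXMzRNEwaE????ccJZ?
Fragment 5: offset=10 data="PQKg" -> buffer=yXMzRNEwaEPQKgccJZ?
Fragment 6: offset=18 data="m" -> buffer=yXMzRNEwaEPQKgccJZm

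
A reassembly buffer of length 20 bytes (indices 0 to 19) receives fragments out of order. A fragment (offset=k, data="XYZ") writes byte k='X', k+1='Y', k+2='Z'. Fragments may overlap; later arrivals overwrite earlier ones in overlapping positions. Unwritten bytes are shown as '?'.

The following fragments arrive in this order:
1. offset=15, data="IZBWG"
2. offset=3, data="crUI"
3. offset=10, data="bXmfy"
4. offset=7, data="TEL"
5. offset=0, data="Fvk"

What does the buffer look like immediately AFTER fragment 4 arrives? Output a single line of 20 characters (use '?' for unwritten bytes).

Answer: ???crUITELbXmfyIZBWG

Derivation:
Fragment 1: offset=15 data="IZBWG" -> buffer=???????????????IZBWG
Fragment 2: offset=3 data="crUI" -> buffer=???crUI????????IZBWG
Fragment 3: offset=10 data="bXmfy" -> buffer=???crUI???bXmfyIZBWG
Fragment 4: offset=7 data="TEL" -> buffer=???crUITELbXmfyIZBWG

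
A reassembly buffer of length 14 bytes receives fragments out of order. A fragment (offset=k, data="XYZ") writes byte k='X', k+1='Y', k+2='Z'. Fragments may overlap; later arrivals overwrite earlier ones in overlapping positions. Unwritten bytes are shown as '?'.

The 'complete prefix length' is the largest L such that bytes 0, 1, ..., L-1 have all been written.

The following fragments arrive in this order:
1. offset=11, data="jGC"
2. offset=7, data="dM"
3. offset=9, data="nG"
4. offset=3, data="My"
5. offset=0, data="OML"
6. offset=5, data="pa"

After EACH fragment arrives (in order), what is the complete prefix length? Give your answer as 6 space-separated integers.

Answer: 0 0 0 0 5 14

Derivation:
Fragment 1: offset=11 data="jGC" -> buffer=???????????jGC -> prefix_len=0
Fragment 2: offset=7 data="dM" -> buffer=???????dM??jGC -> prefix_len=0
Fragment 3: offset=9 data="nG" -> buffer=???????dMnGjGC -> prefix_len=0
Fragment 4: offset=3 data="My" -> buffer=???My??dMnGjGC -> prefix_len=0
Fragment 5: offset=0 data="OML" -> buffer=OMLMy??dMnGjGC -> prefix_len=5
Fragment 6: offset=5 data="pa" -> buffer=OMLMypadMnGjGC -> prefix_len=14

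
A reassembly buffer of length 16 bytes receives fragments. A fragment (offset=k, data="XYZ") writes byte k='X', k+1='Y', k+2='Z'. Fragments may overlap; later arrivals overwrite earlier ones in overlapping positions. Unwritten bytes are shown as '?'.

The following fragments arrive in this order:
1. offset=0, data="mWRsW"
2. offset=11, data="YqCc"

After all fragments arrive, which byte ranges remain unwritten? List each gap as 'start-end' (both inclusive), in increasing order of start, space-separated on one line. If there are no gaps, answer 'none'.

Answer: 5-10 15-15

Derivation:
Fragment 1: offset=0 len=5
Fragment 2: offset=11 len=4
Gaps: 5-10 15-15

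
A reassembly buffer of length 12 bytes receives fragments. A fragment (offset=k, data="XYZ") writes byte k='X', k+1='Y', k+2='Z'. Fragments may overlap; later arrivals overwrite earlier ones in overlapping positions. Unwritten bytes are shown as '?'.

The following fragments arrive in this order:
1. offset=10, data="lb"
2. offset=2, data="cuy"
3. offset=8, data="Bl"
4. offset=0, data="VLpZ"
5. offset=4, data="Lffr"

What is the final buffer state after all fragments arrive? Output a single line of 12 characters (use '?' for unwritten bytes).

Answer: VLpZLffrBllb

Derivation:
Fragment 1: offset=10 data="lb" -> buffer=??????????lb
Fragment 2: offset=2 data="cuy" -> buffer=??cuy?????lb
Fragment 3: offset=8 data="Bl" -> buffer=??cuy???Bllb
Fragment 4: offset=0 data="VLpZ" -> buffer=VLpZy???Bllb
Fragment 5: offset=4 data="Lffr" -> buffer=VLpZLffrBllb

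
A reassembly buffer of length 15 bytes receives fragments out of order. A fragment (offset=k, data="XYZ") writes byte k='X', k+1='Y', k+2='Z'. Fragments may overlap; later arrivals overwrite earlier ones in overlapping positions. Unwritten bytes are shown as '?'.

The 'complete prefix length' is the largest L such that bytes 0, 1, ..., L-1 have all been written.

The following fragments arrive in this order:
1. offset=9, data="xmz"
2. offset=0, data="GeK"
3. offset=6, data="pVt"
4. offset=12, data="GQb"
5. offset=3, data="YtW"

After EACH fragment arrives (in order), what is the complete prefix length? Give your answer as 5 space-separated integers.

Answer: 0 3 3 3 15

Derivation:
Fragment 1: offset=9 data="xmz" -> buffer=?????????xmz??? -> prefix_len=0
Fragment 2: offset=0 data="GeK" -> buffer=GeK??????xmz??? -> prefix_len=3
Fragment 3: offset=6 data="pVt" -> buffer=GeK???pVtxmz??? -> prefix_len=3
Fragment 4: offset=12 data="GQb" -> buffer=GeK???pVtxmzGQb -> prefix_len=3
Fragment 5: offset=3 data="YtW" -> buffer=GeKYtWpVtxmzGQb -> prefix_len=15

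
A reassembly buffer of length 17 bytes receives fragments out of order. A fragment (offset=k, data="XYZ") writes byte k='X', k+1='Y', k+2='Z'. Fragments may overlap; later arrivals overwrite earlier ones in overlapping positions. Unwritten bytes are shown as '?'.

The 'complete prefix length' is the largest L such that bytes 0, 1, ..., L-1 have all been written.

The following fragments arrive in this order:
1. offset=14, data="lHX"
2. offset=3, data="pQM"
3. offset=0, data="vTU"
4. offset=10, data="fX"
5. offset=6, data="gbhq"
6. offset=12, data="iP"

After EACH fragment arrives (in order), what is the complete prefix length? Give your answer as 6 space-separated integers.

Answer: 0 0 6 6 12 17

Derivation:
Fragment 1: offset=14 data="lHX" -> buffer=??????????????lHX -> prefix_len=0
Fragment 2: offset=3 data="pQM" -> buffer=???pQM????????lHX -> prefix_len=0
Fragment 3: offset=0 data="vTU" -> buffer=vTUpQM????????lHX -> prefix_len=6
Fragment 4: offset=10 data="fX" -> buffer=vTUpQM????fX??lHX -> prefix_len=6
Fragment 5: offset=6 data="gbhq" -> buffer=vTUpQMgbhqfX??lHX -> prefix_len=12
Fragment 6: offset=12 data="iP" -> buffer=vTUpQMgbhqfXiPlHX -> prefix_len=17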